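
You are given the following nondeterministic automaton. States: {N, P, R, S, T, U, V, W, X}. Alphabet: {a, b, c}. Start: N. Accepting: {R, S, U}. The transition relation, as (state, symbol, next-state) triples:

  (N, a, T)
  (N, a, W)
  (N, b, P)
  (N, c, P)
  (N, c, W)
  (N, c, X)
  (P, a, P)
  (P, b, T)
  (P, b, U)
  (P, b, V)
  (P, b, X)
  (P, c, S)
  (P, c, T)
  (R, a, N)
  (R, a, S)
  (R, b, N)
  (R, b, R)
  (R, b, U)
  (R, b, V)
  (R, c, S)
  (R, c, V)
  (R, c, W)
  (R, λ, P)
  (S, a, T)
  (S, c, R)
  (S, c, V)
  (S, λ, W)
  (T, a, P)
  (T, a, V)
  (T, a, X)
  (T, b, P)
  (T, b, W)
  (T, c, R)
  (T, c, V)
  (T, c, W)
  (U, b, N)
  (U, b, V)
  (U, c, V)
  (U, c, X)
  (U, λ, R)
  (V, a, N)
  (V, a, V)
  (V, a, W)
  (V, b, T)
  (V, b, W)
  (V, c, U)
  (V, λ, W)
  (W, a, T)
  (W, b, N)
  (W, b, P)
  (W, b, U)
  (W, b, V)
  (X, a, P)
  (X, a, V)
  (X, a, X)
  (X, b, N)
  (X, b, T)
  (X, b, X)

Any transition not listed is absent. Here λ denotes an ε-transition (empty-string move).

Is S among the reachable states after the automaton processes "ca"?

No

Start in {N}.
Read 'c': {N} → {P, W, X}.
Read 'a': {P, W, X} → {P, T, V, W, X}.
State S is not in {P, T, V, W, X}.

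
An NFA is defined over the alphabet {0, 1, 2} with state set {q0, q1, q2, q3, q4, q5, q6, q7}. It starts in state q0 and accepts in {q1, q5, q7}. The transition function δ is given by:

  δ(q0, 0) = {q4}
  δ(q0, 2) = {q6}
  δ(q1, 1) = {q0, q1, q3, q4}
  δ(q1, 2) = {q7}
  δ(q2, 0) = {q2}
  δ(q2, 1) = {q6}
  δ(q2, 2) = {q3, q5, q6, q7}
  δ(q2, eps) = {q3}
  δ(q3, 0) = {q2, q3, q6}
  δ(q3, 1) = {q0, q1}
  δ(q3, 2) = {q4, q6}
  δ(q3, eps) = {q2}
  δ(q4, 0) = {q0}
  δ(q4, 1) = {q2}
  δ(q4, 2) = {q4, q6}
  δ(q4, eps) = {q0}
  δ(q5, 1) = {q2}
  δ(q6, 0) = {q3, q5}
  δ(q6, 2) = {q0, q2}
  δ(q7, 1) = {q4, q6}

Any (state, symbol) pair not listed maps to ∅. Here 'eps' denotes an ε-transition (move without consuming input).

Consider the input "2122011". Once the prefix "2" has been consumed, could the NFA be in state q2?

No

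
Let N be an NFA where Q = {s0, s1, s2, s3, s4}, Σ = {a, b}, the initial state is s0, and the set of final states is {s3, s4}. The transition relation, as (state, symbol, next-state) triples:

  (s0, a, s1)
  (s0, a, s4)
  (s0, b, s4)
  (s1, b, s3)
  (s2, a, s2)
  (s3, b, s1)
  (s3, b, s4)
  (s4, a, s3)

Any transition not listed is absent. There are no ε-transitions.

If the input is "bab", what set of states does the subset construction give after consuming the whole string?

{s1, s4}

Start in {s0}.
Read 'b': s0→{s4}; now {s4}.
Read 'a': s4→{s3}; now {s3}.
Read 'b': s3→{s1, s4}; now {s1, s4}.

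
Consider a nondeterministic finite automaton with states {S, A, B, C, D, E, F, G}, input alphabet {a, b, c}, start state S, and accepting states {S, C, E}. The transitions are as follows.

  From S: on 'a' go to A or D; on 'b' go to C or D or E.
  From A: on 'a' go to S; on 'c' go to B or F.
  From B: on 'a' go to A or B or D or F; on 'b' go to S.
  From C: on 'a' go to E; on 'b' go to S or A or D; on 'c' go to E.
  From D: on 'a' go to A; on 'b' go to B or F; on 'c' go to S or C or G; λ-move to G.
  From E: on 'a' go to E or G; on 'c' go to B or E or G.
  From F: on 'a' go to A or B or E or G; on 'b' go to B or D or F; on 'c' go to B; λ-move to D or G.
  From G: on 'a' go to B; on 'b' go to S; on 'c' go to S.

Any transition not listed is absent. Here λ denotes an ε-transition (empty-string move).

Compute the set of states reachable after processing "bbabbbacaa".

{S, A, B, D, E, F, G}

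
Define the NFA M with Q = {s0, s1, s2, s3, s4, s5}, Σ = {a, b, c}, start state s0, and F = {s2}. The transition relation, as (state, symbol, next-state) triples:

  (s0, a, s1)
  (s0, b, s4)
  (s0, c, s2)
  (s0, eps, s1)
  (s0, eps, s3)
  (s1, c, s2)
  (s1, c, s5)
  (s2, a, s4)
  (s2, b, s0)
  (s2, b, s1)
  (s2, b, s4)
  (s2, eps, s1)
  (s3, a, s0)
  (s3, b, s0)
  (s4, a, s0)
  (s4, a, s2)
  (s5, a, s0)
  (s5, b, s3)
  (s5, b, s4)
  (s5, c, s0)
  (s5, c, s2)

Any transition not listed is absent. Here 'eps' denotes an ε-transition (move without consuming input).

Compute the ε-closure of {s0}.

Begin with {s0}.
ε-move s0 → s1; add s1.
ε-move s0 → s3; add s3.

{s0, s1, s3}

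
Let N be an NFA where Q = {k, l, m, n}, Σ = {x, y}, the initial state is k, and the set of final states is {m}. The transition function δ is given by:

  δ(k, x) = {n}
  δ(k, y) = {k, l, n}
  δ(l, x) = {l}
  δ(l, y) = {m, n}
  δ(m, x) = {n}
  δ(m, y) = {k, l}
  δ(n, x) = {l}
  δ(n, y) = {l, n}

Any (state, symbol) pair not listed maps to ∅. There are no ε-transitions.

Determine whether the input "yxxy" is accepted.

Start in {k}.
Read 'y': {k} → {k, l, n}.
Read 'x': {k, l, n} → {l, n}.
Read 'x': {l, n} → {l}.
Read 'y': {l} → {m, n}.
The final set {m, n} contains the accepting state m.

Yes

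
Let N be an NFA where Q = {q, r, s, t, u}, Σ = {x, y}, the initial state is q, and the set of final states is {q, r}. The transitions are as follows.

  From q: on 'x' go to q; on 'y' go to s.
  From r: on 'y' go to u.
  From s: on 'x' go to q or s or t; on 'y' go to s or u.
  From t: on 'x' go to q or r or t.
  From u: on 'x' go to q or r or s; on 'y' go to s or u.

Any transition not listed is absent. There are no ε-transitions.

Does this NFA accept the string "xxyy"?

No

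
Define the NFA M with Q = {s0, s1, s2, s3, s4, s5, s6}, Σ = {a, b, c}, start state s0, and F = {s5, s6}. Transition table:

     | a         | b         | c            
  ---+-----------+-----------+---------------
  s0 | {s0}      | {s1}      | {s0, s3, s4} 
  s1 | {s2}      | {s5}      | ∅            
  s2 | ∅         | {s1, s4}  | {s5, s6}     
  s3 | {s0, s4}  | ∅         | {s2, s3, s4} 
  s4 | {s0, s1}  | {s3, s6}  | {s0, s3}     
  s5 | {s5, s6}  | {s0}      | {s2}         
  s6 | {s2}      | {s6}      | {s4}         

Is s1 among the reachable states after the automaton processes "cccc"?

Start in {s0}.
Read 'c': {s0} → {s0, s3, s4}.
Read 'c': {s0, s3, s4} → {s0, s2, s3, s4}.
Read 'c': {s0, s2, s3, s4} → {s0, s2, s3, s4, s5, s6}.
Read 'c': {s0, s2, s3, s4, s5, s6} → {s0, s2, s3, s4, s5, s6}.
State s1 is not in {s0, s2, s3, s4, s5, s6}.

No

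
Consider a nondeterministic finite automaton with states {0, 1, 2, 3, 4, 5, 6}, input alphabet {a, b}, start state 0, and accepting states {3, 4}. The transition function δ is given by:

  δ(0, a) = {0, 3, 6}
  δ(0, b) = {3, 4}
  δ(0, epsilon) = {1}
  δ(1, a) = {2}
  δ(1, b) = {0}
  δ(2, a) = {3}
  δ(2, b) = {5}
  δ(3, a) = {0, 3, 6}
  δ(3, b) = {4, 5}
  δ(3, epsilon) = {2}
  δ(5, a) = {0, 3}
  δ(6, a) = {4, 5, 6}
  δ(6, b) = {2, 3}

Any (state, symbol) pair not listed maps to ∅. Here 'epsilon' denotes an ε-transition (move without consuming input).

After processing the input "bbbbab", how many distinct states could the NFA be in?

6

Start: ε-closure({0}) = {0, 1}.
Read 'b': {0, 1} → {0, 1, 2, 3, 4}.
Read 'b': {0, 1, 2, 3, 4} → {0, 1, 2, 3, 4, 5}.
Read 'b': {0, 1, 2, 3, 4, 5} → {0, 1, 2, 3, 4, 5}.
Read 'b': {0, 1, 2, 3, 4, 5} → {0, 1, 2, 3, 4, 5}.
Read 'a': {0, 1, 2, 3, 4, 5} → {0, 1, 2, 3, 6}.
Read 'b': {0, 1, 2, 3, 6} → {0, 1, 2, 3, 4, 5}.
That set has 6 states.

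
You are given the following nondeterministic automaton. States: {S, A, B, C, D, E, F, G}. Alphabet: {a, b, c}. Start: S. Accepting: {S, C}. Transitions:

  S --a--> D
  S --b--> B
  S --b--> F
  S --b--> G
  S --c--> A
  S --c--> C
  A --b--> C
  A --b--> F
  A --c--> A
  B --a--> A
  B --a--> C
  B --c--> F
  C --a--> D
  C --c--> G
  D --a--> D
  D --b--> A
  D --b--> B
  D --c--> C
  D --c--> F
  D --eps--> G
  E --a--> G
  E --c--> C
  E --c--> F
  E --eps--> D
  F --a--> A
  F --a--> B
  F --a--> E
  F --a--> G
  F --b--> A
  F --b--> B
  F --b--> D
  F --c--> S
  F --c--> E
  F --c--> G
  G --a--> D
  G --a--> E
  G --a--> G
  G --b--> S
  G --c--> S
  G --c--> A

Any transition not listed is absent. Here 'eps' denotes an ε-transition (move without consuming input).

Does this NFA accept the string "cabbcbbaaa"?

Start in {S}.
Read 'c': {S} → {A, C}.
Read 'a': {A, C} → {D, G}.
Read 'b': {D, G} → {S, A, B}.
Read 'b': {S, A, B} → {B, C, F, G}.
Read 'c': {B, C, F, G} → {S, A, D, E, F, G}.
Read 'b': {S, A, D, E, F, G} → {S, A, B, C, D, F, G}.
Read 'b': {S, A, B, C, D, F, G} → {S, A, B, C, D, F, G}.
Read 'a': {S, A, B, C, D, F, G} → {A, B, C, D, E, G}.
Read 'a': {A, B, C, D, E, G} → {A, C, D, E, G}.
Read 'a': {A, C, D, E, G} → {D, E, G}.
The final set {D, E, G} contains no accepting state.

No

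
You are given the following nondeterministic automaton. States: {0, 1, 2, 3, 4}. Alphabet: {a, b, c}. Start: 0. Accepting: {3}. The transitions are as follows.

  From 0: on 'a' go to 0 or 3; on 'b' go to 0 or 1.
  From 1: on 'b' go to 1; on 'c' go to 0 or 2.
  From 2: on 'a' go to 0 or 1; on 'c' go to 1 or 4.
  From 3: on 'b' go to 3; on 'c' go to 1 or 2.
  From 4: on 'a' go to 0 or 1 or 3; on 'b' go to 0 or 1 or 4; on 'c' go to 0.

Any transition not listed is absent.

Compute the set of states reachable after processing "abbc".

{0, 1, 2}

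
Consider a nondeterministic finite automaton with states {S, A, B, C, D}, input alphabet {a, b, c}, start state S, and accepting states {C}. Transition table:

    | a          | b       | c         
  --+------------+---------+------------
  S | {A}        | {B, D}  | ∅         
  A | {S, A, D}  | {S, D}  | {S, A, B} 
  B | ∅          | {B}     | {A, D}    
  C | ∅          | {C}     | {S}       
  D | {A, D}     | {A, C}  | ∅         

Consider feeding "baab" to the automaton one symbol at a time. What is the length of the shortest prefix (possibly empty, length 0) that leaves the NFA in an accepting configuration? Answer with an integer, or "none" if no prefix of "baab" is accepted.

4

Start in {S}.
Read 'b': S→{B, D}; now {B, D}.
Read 'a': B→∅, D→{A, D}; now {A, D}.
Read 'a': A→{S, A, D}, D→{A, D}; now {S, A, D}.
Read 'b': S→{B, D}, A→{S, D}, D→{A, C}; now {S, A, B, C, D}.
None of the earlier sets intersect F, but {S, A, B, C, D} does.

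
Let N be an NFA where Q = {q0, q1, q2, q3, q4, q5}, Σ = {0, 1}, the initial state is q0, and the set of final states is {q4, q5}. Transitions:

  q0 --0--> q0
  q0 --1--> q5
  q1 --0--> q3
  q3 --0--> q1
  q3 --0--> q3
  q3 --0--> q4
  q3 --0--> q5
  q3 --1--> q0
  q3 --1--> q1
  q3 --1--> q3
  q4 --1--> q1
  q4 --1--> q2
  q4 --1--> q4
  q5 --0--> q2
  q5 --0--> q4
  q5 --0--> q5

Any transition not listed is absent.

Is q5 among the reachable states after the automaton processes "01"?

Yes

Start in {q0}.
Read '0': q0→{q0}; now {q0}.
Read '1': q0→{q5}; now {q5}.
State q5 is in {q5}.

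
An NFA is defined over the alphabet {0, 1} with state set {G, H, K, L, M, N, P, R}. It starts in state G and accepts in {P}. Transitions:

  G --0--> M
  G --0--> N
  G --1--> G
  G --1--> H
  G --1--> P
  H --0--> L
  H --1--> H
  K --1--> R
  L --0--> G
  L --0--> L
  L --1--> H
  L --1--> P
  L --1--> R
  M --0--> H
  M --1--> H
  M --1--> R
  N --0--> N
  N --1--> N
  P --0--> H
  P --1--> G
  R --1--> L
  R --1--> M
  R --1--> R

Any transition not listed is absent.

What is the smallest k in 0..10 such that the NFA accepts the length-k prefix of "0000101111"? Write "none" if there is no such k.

Start in {G}.
Read '0': G→{M, N}; now {M, N}.
Read '0': M→{H}, N→{N}; now {H, N}.
Read '0': H→{L}, N→{N}; now {L, N}.
Read '0': L→{G, L}, N→{N}; now {G, L, N}.
Read '1': G→{G, H, P}, L→{H, P, R}, N→{N}; now {G, H, N, P, R}.
None of the earlier sets intersect F, but {G, H, N, P, R} does.

5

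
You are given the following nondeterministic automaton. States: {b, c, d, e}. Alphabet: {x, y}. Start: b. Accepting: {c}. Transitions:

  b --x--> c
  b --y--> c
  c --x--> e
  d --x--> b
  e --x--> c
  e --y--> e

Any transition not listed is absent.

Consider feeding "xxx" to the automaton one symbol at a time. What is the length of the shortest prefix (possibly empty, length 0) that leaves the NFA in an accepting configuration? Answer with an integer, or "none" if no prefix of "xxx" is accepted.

1

Start in {b}.
Read 'x': b→{c}; now {c}.
None of the earlier sets intersect F, but {c} does.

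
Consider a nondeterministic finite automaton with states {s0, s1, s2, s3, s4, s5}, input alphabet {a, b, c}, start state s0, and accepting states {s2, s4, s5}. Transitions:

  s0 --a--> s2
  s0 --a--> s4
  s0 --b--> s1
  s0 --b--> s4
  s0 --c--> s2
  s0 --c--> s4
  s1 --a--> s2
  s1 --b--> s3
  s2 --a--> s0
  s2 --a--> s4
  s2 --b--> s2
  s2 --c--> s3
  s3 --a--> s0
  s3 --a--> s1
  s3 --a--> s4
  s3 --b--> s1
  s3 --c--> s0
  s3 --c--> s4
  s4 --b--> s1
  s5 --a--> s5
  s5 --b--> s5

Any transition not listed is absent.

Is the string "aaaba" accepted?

Yes

Start in {s0}.
Read 'a': s0→{s2, s4}; now {s2, s4}.
Read 'a': s2→{s0, s4}, s4→∅; now {s0, s4}.
Read 'a': s0→{s2, s4}, s4→∅; now {s2, s4}.
Read 'b': s2→{s2}, s4→{s1}; now {s1, s2}.
Read 'a': s1→{s2}, s2→{s0, s4}; now {s0, s2, s4}.
The final set {s0, s2, s4} contains the accepting states s2, s4.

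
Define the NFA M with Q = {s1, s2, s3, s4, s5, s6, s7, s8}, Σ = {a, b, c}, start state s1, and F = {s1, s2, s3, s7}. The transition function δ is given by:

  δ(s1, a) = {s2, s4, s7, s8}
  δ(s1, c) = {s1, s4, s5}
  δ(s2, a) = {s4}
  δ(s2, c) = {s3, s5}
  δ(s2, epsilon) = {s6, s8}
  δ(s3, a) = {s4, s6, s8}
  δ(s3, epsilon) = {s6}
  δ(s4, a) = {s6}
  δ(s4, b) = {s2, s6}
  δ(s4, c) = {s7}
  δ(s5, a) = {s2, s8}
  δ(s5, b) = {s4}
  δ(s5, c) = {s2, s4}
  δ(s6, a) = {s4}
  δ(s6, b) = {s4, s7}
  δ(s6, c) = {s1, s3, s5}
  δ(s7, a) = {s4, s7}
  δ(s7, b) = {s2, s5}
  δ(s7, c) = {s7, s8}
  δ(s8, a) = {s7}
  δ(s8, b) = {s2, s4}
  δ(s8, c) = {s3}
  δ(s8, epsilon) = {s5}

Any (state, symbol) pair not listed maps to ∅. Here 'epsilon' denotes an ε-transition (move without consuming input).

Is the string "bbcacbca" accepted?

No

Start in {s1}.
Read 'b': s1→∅; now ∅.
The set is empty and remains empty for the remaining 7 symbols.
The final set ∅ contains no accepting state.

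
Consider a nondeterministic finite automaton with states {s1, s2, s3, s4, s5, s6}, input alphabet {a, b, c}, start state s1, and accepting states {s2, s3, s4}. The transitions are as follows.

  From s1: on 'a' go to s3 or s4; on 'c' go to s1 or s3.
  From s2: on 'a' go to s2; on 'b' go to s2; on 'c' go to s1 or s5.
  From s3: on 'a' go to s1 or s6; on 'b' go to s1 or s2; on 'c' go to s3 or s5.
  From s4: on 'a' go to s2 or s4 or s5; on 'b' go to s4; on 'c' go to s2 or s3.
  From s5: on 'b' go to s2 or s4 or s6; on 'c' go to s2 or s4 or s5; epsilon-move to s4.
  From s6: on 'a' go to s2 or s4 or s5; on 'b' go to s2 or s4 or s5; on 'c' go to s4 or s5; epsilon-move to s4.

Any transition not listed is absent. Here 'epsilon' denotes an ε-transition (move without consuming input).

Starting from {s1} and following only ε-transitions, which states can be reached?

Begin with {s1}.
No ε-moves leave this set, so the closure equals the set itself.

{s1}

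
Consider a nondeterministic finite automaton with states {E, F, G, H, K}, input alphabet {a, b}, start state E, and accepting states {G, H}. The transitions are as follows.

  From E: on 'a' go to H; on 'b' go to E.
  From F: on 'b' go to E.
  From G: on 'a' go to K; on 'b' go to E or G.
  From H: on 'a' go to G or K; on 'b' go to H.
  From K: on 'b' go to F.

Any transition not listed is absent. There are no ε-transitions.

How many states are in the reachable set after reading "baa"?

2

Start in {E}.
Read 'b': {E} → {E}.
Read 'a': {E} → {H}.
Read 'a': {H} → {G, K}.
That set has 2 states.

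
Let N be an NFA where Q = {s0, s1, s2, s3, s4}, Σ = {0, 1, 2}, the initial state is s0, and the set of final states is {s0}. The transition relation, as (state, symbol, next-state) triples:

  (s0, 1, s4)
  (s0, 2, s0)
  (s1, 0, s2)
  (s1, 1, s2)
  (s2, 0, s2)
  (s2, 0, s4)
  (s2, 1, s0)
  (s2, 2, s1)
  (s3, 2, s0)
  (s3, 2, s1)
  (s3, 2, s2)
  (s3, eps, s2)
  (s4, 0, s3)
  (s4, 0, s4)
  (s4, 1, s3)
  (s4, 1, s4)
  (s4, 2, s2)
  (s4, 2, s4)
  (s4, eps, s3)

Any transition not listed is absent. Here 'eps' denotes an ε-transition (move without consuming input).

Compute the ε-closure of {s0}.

{s0}

Begin with {s0}.
No ε-moves leave this set, so the closure equals the set itself.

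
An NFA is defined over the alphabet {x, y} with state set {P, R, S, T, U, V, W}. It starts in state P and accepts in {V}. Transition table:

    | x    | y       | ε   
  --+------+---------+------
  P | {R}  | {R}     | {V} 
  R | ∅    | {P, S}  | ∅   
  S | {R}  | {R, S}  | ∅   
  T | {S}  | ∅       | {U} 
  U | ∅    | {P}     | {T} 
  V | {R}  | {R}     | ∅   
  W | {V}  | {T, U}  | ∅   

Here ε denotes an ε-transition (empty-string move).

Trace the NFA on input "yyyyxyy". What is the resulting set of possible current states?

{R, S}

Start: ε-closure({P}) = {P, V}.
Read 'y': P→{R}, V→{R}; now {R}.
Read 'y': R→{P, S}; union {P, S}; ε-closure = {P, S, V}.
Read 'y': P→{R}, S→{R, S}, V→{R}; now {R, S}.
Read 'y': R→{P, S}, S→{R, S}; union {P, R, S}; ε-closure = {P, R, S, V}.
Read 'x': P→{R}, R→∅, S→{R}, V→{R}; now {R}.
Read 'y': R→{P, S}; union {P, S}; ε-closure = {P, S, V}.
Read 'y': P→{R}, S→{R, S}, V→{R}; now {R, S}.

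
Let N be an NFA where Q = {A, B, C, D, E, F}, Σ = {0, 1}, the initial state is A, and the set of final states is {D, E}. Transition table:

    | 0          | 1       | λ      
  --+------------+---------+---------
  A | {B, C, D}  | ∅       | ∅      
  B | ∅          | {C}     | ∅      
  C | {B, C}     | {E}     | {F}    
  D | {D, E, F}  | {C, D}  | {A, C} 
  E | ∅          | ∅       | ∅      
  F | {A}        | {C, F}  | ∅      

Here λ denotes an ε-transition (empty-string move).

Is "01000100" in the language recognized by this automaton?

Yes

Start in {A}.
Read '0': A→{B, C, D}; union {B, C, D}; ε-closure = {A, B, C, D, F}.
Read '1': A→∅, B→{C}, C→{E}, D→{C, D}, F→{C, F}; union {C, D, E, F}; ε-closure = {A, C, D, E, F}.
Read '0': A→{B, C, D}, C→{B, C}, D→{D, E, F}, E→∅, F→{A}; now {A, B, C, D, E, F}.
Read '0': A→{B, C, D}, B→∅, C→{B, C}, D→{D, E, F}, E→∅, F→{A}; now {A, B, C, D, E, F}.
Read '0': A→{B, C, D}, B→∅, C→{B, C}, D→{D, E, F}, E→∅, F→{A}; now {A, B, C, D, E, F}.
Read '1': A→∅, B→{C}, C→{E}, D→{C, D}, E→∅, F→{C, F}; union {C, D, E, F}; ε-closure = {A, C, D, E, F}.
Read '0': A→{B, C, D}, C→{B, C}, D→{D, E, F}, E→∅, F→{A}; now {A, B, C, D, E, F}.
Read '0': A→{B, C, D}, B→∅, C→{B, C}, D→{D, E, F}, E→∅, F→{A}; now {A, B, C, D, E, F}.
The final set {A, B, C, D, E, F} contains the accepting states D, E.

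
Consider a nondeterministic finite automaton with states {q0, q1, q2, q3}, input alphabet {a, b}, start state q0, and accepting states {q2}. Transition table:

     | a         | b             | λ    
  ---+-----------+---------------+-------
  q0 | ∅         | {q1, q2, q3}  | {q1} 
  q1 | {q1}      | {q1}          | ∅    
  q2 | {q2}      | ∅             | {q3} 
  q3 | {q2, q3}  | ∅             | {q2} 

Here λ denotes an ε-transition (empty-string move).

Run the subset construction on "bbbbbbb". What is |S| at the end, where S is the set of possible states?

1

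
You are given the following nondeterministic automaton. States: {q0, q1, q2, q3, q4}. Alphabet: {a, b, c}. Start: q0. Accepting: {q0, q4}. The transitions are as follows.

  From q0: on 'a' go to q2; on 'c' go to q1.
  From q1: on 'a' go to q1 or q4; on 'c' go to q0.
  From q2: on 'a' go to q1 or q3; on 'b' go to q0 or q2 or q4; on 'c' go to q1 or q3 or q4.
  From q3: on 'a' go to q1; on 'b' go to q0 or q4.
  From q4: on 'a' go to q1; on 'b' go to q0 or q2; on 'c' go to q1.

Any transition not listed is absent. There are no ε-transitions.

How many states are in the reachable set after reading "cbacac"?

Start in {q0}.
Read 'c': q0→{q1}; now {q1}.
Read 'b': q1→∅; now ∅.
The set is empty and remains empty for the remaining 4 symbols.
That set has 0 states.

0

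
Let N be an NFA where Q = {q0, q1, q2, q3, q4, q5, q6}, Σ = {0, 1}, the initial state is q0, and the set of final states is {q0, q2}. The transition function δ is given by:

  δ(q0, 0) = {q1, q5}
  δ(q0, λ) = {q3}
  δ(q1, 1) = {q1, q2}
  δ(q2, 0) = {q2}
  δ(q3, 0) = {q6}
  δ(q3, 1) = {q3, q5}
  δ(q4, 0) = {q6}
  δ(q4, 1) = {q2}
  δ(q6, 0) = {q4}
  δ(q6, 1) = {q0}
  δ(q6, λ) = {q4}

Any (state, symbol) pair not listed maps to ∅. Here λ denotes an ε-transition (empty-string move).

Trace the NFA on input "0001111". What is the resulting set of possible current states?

Start: ε-closure({q0}) = {q0, q3}.
Read '0': {q0, q3} → {q1, q4, q5, q6}.
Read '0': {q1, q4, q5, q6} → {q4, q6}.
Read '0': {q4, q6} → {q4, q6}.
Read '1': {q4, q6} → {q0, q2, q3}.
Read '1': {q0, q2, q3} → {q3, q5}.
Read '1': {q3, q5} → {q3, q5}.
Read '1': {q3, q5} → {q3, q5}.

{q3, q5}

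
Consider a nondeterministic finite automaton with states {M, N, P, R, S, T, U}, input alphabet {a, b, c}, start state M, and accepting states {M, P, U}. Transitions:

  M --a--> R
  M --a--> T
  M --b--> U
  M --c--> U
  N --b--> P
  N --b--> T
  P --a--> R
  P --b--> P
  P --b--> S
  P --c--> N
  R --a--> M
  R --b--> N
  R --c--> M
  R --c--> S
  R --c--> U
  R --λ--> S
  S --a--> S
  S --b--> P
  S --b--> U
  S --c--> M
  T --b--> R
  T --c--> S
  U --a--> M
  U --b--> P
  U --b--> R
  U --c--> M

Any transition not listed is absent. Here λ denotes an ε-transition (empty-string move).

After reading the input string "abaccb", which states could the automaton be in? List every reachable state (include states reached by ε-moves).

{P, R, S, U}

Start in {M}.
Read 'a': {M} → {R, S, T}.
Read 'b': {R, S, T} → {N, P, R, S, U}.
Read 'a': {N, P, R, S, U} → {M, R, S}.
Read 'c': {M, R, S} → {M, S, U}.
Read 'c': {M, S, U} → {M, U}.
Read 'b': {M, U} → {P, R, S, U}.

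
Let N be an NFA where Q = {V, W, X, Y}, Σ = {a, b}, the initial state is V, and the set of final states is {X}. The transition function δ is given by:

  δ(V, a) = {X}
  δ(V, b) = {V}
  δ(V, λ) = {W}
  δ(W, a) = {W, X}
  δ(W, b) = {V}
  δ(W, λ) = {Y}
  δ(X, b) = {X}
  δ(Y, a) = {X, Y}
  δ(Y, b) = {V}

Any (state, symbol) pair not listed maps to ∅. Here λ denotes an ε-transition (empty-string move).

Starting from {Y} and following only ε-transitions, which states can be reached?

{Y}

Begin with {Y}.
No ε-moves leave this set, so the closure equals the set itself.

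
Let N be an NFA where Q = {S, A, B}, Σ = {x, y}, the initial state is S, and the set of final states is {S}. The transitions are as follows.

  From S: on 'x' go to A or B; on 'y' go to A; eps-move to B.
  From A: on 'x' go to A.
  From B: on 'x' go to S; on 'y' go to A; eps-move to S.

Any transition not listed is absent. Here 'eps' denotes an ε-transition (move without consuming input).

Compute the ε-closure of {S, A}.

Begin with {S, A}.
ε-move S → B; add B.

{S, A, B}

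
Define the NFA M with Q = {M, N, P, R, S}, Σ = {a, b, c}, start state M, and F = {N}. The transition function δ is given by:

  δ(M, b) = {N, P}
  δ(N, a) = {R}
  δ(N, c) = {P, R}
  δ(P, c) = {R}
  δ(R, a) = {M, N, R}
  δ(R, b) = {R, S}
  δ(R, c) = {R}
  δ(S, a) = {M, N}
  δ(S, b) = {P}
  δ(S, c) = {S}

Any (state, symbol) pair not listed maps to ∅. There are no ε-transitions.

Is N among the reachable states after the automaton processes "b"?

Start in {M}.
Read 'b': M→{N, P}; now {N, P}.
State N is in {N, P}.

Yes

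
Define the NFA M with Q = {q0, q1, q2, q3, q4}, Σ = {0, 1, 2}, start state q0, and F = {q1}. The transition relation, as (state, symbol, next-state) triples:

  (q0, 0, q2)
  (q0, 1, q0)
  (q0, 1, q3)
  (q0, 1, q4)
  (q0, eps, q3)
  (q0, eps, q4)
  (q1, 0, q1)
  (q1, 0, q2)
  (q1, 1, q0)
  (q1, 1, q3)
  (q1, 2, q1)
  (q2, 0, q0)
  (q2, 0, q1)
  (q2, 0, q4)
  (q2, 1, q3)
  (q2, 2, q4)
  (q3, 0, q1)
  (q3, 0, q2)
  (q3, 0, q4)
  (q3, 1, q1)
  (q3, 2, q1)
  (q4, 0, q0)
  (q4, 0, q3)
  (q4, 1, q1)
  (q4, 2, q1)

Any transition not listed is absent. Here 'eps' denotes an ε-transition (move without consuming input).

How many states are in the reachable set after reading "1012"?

1

Start: ε-closure({q0}) = {q0, q3, q4}.
Read '1': q0→{q0, q3, q4}, q3→{q1}, q4→{q1}; now {q0, q1, q3, q4}.
Read '0': q0→{q2}, q1→{q1, q2}, q3→{q1, q2, q4}, q4→{q0, q3}; now {q0, q1, q2, q3, q4}.
Read '1': q0→{q0, q3, q4}, q1→{q0, q3}, q2→{q3}, q3→{q1}, q4→{q1}; now {q0, q1, q3, q4}.
Read '2': q0→∅, q1→{q1}, q3→{q1}, q4→{q1}; now {q1}.
That set has 1 state.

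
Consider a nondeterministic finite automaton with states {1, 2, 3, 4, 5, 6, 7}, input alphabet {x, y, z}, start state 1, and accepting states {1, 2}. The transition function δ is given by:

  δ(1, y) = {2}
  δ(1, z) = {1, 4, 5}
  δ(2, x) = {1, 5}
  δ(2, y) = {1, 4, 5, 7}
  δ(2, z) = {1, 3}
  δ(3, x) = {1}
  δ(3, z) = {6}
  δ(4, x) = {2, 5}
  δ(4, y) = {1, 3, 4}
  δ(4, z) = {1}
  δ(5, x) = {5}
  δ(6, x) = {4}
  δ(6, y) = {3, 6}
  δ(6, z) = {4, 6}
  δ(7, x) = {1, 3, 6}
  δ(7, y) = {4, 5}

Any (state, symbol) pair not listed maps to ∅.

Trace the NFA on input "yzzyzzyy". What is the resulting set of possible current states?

Start in {1}.
Read 'y': {1} → {2}.
Read 'z': {2} → {1, 3}.
Read 'z': {1, 3} → {1, 4, 5, 6}.
Read 'y': {1, 4, 5, 6} → {1, 2, 3, 4, 6}.
Read 'z': {1, 2, 3, 4, 6} → {1, 3, 4, 5, 6}.
Read 'z': {1, 3, 4, 5, 6} → {1, 4, 5, 6}.
Read 'y': {1, 4, 5, 6} → {1, 2, 3, 4, 6}.
Read 'y': {1, 2, 3, 4, 6} → {1, 2, 3, 4, 5, 6, 7}.

{1, 2, 3, 4, 5, 6, 7}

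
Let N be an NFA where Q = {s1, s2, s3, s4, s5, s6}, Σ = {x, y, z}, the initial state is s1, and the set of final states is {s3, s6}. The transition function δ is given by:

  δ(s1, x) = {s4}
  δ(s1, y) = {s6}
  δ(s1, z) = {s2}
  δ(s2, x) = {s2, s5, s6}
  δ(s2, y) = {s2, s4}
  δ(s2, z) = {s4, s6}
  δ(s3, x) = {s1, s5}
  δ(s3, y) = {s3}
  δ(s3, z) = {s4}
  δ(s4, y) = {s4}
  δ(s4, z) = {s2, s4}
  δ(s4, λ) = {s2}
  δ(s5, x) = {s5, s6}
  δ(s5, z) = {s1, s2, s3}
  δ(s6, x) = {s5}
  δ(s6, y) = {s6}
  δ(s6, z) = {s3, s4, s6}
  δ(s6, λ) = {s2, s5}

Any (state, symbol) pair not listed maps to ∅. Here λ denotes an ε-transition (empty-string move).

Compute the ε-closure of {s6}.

Begin with {s6}.
ε-move s6 → s2; add s2.
ε-move s6 → s5; add s5.

{s2, s5, s6}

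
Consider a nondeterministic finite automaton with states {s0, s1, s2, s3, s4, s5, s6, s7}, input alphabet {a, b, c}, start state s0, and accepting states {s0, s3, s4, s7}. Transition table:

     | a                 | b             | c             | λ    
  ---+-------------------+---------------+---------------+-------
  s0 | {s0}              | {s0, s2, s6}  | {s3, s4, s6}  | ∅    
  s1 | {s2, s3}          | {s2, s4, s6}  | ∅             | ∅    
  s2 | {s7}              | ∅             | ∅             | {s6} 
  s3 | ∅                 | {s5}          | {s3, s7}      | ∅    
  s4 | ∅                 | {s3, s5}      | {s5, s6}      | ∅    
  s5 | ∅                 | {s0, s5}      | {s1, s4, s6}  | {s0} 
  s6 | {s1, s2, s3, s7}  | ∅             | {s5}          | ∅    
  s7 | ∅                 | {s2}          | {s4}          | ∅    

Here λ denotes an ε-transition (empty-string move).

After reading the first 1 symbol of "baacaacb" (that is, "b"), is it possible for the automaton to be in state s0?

Yes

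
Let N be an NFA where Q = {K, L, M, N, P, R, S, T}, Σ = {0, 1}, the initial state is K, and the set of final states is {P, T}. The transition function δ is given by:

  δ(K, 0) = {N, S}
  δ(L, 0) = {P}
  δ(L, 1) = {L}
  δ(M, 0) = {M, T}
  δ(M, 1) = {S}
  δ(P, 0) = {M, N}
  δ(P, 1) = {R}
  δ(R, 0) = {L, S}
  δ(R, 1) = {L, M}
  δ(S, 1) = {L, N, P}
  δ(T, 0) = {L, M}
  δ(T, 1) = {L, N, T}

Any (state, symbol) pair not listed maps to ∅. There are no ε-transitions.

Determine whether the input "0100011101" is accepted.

Start in {K}.
Read '0': {K} → {N, S}.
Read '1': {N, S} → {L, N, P}.
Read '0': {L, N, P} → {M, N, P}.
Read '0': {M, N, P} → {M, N, T}.
Read '0': {M, N, T} → {L, M, T}.
Read '1': {L, M, T} → {L, N, S, T}.
Read '1': {L, N, S, T} → {L, N, P, T}.
Read '1': {L, N, P, T} → {L, N, R, T}.
Read '0': {L, N, R, T} → {L, M, P, S}.
Read '1': {L, M, P, S} → {L, N, P, R, S}.
The final set {L, N, P, R, S} contains the accepting state P.

Yes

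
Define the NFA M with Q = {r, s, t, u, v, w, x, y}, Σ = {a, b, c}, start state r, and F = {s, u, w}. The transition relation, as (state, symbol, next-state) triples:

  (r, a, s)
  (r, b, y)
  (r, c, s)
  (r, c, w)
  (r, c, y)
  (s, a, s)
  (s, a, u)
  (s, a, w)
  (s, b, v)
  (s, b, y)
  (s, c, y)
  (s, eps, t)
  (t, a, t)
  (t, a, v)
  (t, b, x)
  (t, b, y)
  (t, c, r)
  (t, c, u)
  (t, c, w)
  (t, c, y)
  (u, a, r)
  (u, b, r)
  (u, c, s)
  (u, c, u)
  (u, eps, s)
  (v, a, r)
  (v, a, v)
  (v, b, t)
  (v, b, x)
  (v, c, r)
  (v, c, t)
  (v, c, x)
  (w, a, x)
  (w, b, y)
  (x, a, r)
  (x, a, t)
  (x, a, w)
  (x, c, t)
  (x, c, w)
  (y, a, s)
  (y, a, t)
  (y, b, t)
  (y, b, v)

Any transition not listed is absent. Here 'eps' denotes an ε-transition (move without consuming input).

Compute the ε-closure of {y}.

{y}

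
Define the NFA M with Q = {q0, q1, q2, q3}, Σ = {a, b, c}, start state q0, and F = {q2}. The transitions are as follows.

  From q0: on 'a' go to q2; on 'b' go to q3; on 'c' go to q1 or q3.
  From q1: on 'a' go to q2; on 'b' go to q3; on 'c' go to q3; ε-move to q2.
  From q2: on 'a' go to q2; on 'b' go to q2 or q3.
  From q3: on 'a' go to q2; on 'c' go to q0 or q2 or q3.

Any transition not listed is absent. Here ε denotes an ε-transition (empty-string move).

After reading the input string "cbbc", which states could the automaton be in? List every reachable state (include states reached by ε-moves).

Start in {q0}.
Read 'c': q0→{q1, q3}; union {q1, q3}; ε-closure = {q1, q2, q3}.
Read 'b': q1→{q3}, q2→{q2, q3}, q3→∅; now {q2, q3}.
Read 'b': q2→{q2, q3}, q3→∅; now {q2, q3}.
Read 'c': q2→∅, q3→{q0, q2, q3}; now {q0, q2, q3}.

{q0, q2, q3}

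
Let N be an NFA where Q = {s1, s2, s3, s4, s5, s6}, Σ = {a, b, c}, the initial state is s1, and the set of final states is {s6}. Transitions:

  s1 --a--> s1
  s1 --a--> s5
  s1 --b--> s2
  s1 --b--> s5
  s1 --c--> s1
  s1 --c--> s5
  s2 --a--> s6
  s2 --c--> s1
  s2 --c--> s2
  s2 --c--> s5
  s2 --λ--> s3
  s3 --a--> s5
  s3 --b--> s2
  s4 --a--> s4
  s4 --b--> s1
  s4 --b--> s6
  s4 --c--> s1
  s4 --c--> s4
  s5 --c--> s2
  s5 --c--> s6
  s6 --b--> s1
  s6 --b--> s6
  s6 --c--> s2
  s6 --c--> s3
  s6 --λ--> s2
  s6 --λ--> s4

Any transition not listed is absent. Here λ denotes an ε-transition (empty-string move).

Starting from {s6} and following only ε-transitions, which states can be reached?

{s2, s3, s4, s6}

Begin with {s6}.
ε-move s6 → s2; add s2.
ε-move s6 → s4; add s4.
ε-move s2 → s3; add s3.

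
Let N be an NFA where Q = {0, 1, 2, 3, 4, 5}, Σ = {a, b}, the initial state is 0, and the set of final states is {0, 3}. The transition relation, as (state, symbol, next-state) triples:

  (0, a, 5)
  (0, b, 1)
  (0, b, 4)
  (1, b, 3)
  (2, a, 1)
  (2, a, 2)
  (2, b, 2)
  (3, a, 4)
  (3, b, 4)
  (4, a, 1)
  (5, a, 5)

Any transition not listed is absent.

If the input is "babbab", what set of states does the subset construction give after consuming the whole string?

{3}

Start in {0}.
Read 'b': {0} → {1, 4}.
Read 'a': {1, 4} → {1}.
Read 'b': {1} → {3}.
Read 'b': {3} → {4}.
Read 'a': {4} → {1}.
Read 'b': {1} → {3}.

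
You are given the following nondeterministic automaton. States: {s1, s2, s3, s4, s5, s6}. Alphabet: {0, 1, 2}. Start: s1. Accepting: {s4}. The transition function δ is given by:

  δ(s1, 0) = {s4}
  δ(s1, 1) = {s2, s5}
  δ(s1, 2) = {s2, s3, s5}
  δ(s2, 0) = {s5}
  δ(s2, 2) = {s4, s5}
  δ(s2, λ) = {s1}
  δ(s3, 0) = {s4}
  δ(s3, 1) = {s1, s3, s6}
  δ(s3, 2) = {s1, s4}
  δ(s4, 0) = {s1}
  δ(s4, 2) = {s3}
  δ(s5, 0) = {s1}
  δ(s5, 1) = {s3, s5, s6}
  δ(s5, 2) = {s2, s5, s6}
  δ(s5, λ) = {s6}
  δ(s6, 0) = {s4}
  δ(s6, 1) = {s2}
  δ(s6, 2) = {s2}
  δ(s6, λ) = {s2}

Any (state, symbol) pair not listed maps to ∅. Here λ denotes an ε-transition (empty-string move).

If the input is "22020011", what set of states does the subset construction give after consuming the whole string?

Start in {s1}.
Read '2': s1→{s2, s3, s5}; union {s2, s3, s5}; ε-closure = {s1, s2, s3, s5, s6}.
Read '2': s1→{s2, s3, s5}, s2→{s4, s5}, s3→{s1, s4}, s5→{s2, s5, s6}, s6→{s2}; now {s1, s2, s3, s4, s5, s6}.
Read '0': s1→{s4}, s2→{s5}, s3→{s4}, s4→{s1}, s5→{s1}, s6→{s4}; union {s1, s4, s5}; ε-closure = {s1, s2, s4, s5, s6}.
Read '2': s1→{s2, s3, s5}, s2→{s4, s5}, s4→{s3}, s5→{s2, s5, s6}, s6→{s2}; union {s2, s3, s4, s5, s6}; ε-closure = {s1, s2, s3, s4, s5, s6}.
Read '0': s1→{s4}, s2→{s5}, s3→{s4}, s4→{s1}, s5→{s1}, s6→{s4}; union {s1, s4, s5}; ε-closure = {s1, s2, s4, s5, s6}.
Read '0': s1→{s4}, s2→{s5}, s4→{s1}, s5→{s1}, s6→{s4}; union {s1, s4, s5}; ε-closure = {s1, s2, s4, s5, s6}.
Read '1': s1→{s2, s5}, s2→∅, s4→∅, s5→{s3, s5, s6}, s6→{s2}; union {s2, s3, s5, s6}; ε-closure = {s1, s2, s3, s5, s6}.
Read '1': s1→{s2, s5}, s2→∅, s3→{s1, s3, s6}, s5→{s3, s5, s6}, s6→{s2}; now {s1, s2, s3, s5, s6}.

{s1, s2, s3, s5, s6}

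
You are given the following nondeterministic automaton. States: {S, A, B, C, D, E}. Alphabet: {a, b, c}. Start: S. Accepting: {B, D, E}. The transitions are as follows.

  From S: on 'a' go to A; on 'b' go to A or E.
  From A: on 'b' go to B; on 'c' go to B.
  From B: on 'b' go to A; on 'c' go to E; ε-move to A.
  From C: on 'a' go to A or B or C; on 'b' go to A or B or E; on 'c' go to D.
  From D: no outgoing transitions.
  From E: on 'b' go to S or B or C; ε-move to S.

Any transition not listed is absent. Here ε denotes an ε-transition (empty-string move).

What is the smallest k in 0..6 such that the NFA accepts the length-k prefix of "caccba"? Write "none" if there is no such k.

none

Start in {S}.
Read 'c': {S} → ∅.
The set is empty and remains empty for the remaining 5 symbols.
No reachable set along the way intersects F.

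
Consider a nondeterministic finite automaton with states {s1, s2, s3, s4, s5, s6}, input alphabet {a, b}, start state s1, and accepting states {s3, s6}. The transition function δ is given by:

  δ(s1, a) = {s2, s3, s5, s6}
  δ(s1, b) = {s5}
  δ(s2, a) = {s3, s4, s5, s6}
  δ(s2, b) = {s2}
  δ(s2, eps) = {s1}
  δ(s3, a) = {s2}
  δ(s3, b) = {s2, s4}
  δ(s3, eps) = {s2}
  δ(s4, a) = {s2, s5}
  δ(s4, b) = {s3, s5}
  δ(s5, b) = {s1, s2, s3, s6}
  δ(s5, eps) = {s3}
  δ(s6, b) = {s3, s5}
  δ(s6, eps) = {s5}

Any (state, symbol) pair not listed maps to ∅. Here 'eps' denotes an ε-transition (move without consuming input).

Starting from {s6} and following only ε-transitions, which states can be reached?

Begin with {s6}.
ε-move s6 → s5; add s5.
ε-move s5 → s3; add s3.
ε-move s3 → s2; add s2.
ε-move s2 → s1; add s1.

{s1, s2, s3, s5, s6}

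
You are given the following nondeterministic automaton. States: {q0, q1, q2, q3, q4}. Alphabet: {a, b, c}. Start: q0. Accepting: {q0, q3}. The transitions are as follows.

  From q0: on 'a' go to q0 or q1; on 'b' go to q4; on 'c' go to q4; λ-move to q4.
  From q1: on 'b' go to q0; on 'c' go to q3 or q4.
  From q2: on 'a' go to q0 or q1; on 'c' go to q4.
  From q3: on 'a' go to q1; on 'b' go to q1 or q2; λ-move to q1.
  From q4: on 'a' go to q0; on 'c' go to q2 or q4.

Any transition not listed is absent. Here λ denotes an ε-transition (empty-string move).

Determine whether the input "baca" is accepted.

Yes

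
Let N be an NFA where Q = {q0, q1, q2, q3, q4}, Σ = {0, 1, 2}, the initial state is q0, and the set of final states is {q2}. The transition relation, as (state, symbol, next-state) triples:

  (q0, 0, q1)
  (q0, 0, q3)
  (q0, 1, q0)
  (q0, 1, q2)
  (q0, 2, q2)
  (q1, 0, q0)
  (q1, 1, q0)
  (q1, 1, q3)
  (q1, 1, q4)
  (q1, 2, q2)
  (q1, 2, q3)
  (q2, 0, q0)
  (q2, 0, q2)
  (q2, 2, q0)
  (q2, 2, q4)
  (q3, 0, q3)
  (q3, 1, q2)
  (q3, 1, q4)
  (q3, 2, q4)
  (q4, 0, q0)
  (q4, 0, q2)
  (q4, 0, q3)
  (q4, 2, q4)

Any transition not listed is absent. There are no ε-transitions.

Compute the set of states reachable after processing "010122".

Start in {q0}.
Read '0': {q0} → {q1, q3}.
Read '1': {q1, q3} → {q0, q2, q3, q4}.
Read '0': {q0, q2, q3, q4} → {q0, q1, q2, q3}.
Read '1': {q0, q1, q2, q3} → {q0, q2, q3, q4}.
Read '2': {q0, q2, q3, q4} → {q0, q2, q4}.
Read '2': {q0, q2, q4} → {q0, q2, q4}.

{q0, q2, q4}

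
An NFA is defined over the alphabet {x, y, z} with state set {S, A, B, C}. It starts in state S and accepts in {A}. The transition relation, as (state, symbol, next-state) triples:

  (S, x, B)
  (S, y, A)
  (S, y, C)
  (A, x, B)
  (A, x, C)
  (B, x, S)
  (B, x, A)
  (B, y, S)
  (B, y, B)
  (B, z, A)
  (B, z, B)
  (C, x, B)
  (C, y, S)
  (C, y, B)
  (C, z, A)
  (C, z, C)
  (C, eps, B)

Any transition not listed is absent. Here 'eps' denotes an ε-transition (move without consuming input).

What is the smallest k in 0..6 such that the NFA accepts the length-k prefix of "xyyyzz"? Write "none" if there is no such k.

Start in {S}.
Read 'x': {S} → {B}.
Read 'y': {B} → {S, B}.
Read 'y': {S, B} → {S, A, B, C}.
None of the earlier sets intersect F, but {S, A, B, C} does.

3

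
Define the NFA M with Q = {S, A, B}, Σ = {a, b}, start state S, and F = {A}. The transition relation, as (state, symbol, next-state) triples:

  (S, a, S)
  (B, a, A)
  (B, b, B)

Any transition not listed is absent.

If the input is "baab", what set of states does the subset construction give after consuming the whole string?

∅

Start in {S}.
Read 'b': S→∅; now ∅.
The set is empty and remains empty for the remaining 3 symbols.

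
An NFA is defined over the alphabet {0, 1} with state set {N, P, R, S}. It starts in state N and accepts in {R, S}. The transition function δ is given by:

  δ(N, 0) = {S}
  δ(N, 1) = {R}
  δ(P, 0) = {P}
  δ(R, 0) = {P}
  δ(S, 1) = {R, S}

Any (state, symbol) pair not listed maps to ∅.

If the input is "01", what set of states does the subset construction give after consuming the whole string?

{R, S}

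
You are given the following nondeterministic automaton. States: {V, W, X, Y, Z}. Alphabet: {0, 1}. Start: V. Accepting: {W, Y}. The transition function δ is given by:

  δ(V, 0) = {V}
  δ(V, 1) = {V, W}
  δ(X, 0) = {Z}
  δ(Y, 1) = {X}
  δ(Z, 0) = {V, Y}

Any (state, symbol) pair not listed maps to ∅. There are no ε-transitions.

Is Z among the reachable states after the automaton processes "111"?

Start in {V}.
Read '1': V→{V, W}; now {V, W}.
Read '1': V→{V, W}, W→∅; now {V, W}.
Read '1': V→{V, W}, W→∅; now {V, W}.
State Z is not in {V, W}.

No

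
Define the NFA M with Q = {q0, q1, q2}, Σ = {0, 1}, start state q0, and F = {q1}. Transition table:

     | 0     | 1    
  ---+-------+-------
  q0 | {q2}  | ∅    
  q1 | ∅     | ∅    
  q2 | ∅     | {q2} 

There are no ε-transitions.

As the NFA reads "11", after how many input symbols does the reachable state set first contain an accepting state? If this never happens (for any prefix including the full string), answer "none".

Start in {q0}.
Read '1': {q0} → ∅.
The set is empty and remains empty for the remaining 1 symbol.
No reachable set along the way intersects F.

none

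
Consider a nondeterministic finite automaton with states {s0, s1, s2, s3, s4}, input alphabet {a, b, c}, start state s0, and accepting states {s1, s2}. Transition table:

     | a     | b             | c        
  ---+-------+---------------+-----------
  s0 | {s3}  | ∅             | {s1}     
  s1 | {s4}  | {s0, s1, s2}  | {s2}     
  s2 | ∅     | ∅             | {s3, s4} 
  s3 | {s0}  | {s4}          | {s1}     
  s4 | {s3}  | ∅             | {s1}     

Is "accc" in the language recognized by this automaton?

Start in {s0}.
Read 'a': {s0} → {s3}.
Read 'c': {s3} → {s1}.
Read 'c': {s1} → {s2}.
Read 'c': {s2} → {s3, s4}.
The final set {s3, s4} contains no accepting state.

No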